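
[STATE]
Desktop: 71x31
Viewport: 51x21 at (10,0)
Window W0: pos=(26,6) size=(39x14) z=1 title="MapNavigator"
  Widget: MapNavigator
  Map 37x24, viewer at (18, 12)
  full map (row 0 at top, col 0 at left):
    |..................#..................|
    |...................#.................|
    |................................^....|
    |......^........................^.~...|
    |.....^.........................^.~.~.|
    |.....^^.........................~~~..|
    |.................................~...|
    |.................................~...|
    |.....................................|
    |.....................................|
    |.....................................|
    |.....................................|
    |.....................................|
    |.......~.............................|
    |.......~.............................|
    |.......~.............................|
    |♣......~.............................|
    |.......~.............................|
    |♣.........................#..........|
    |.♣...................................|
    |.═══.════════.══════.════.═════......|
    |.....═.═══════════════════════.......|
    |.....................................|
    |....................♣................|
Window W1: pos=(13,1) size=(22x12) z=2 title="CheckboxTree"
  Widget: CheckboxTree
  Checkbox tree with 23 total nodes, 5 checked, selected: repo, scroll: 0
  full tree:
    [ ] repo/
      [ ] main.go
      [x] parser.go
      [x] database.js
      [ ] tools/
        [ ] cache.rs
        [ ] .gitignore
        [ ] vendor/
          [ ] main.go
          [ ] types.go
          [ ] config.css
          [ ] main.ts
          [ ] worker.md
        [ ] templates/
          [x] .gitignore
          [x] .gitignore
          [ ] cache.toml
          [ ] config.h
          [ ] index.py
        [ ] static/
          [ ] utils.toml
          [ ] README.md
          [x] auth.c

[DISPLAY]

                                                   
   ┏━━━━━━━━━━━━━━━━━━━━┓                          
   ┃ CheckboxTree       ┃                          
   ┠────────────────────┨                          
   ┃>[-] repo/          ┃                          
   ┃   [ ] main.go      ┃                          
   ┃   [x] parser.go    ┃━━━━━━━━━━━━━━━━━━━━━━━━━━
   ┃   [x] database.js  ┃gator                     
   ┃   [-] tools/       ┃──────────────────────────
   ┃     [ ] cache.rs   ┃.........................~
   ┃     [ ] .gitignore ┃..........................
   ┃     [ ] vendor/    ┃..........................
   ┗━━━━━━━━━━━━━━━━━━━━┛..........................
                ┃..................................
                ┃..................@...............
                ┃.......~..........................
                ┃.......~..........................
                ┃.......~..........................
                ┃♣......~..........................
                ┗━━━━━━━━━━━━━━━━━━━━━━━━━━━━━━━━━━
                                                   


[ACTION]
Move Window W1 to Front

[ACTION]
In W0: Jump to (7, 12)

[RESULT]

                                                   
   ┏━━━━━━━━━━━━━━━━━━━━┓                          
   ┃ CheckboxTree       ┃                          
   ┠────────────────────┨                          
   ┃>[-] repo/          ┃                          
   ┃   [ ] main.go      ┃                          
   ┃   [x] parser.go    ┃━━━━━━━━━━━━━━━━━━━━━━━━━━
   ┃   [x] database.js  ┃gator                     
   ┃   [-] tools/       ┃──────────────────────────
   ┃     [ ] cache.rs   ┃   .......................
   ┃     [ ] .gitignore ┃   .......................
   ┃     [ ] vendor/    ┃   .......................
   ┗━━━━━━━━━━━━━━━━━━━━┛   .......................
                ┃           .......................
                ┃           .......@...............
                ┃           .......~...............
                ┃           .......~...............
                ┃           .......~...............
                ┃           ♣......~...............
                ┗━━━━━━━━━━━━━━━━━━━━━━━━━━━━━━━━━━
                                                   


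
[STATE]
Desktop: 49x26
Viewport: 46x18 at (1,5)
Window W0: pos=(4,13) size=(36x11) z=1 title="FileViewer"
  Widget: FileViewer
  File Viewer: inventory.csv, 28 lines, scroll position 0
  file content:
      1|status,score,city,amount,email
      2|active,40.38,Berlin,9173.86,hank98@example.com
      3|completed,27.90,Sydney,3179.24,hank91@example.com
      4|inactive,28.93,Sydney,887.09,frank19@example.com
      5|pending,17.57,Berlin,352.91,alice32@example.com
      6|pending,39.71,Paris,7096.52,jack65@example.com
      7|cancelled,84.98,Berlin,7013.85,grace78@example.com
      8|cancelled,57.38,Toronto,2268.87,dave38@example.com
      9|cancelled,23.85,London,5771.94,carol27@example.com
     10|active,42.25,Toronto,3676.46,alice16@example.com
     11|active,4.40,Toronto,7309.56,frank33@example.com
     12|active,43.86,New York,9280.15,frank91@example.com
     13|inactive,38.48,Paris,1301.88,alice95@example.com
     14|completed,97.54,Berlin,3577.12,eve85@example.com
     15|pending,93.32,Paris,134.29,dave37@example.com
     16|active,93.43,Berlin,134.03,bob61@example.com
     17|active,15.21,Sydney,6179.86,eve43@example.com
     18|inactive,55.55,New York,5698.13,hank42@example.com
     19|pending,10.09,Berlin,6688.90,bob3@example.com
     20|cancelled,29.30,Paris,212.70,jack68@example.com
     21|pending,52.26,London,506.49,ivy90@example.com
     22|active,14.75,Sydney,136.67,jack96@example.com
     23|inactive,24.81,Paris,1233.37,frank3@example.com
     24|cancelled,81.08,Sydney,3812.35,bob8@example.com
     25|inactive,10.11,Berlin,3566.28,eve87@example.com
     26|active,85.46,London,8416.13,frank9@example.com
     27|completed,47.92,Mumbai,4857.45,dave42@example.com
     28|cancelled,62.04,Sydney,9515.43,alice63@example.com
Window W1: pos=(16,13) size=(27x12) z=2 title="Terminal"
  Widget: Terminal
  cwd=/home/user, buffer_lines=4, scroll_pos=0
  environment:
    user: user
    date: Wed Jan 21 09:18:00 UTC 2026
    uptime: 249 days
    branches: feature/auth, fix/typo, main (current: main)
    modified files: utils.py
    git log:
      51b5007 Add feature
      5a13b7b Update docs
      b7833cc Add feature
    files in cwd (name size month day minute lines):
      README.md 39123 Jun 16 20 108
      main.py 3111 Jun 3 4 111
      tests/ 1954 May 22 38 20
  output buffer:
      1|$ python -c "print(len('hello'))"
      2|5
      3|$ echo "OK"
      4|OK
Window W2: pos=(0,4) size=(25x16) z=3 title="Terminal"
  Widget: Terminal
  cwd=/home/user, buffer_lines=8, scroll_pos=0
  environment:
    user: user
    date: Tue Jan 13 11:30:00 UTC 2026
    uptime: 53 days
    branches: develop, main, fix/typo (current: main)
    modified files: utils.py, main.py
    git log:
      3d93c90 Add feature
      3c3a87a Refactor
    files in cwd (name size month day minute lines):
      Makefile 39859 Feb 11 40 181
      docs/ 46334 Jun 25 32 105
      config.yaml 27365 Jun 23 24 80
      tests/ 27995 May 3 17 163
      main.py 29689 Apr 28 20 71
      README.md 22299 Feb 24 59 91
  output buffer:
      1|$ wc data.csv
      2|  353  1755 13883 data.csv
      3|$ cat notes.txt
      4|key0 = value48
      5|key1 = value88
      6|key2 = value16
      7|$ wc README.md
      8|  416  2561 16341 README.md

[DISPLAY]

 Terminal              ┃                      
───────────────────────┨                      
$ wc data.csv          ┃                      
  353  1755 13883 data.┃                      
$ cat notes.txt        ┃                      
key0 = value48         ┃                      
key1 = value88         ┃                      
key2 = value16         ┃                      
$ wc README.md         ┃━━━━━━━━━━━━━━━━━┓    
  416  2561 16341 READM┃l                ┃    
$ █                    ┃─────────────────┨    
                       ┃ -c "print(len('h┃    
                       ┃                 ┃    
                       ┃OK"              ┃    
━━━━━━━━━━━━━━━━━━━━━━━┛                 ┃    
   ┃pending,17.┃$ █                      ┃    
   ┃pending,39.┃                         ┃    
   ┃cancelled,8┃                         ┃    


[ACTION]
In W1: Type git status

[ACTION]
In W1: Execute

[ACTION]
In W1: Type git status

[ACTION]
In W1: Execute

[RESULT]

 Terminal              ┃                      
───────────────────────┨                      
$ wc data.csv          ┃                      
  353  1755 13883 data.┃                      
$ cat notes.txt        ┃                      
key0 = value48         ┃                      
key1 = value88         ┃                      
key2 = value16         ┃                      
$ wc README.md         ┃━━━━━━━━━━━━━━━━━┓    
  416  2561 16341 READM┃l                ┃    
$ █                    ┃─────────────────┨    
                       ┃                 ┃    
                       ┃modified:   utils┃    
                       ┃atus             ┃    
━━━━━━━━━━━━━━━━━━━━━━━┛h main           ┃    
   ┃pending,17.┃Changes not staged for co┃    
   ┃pending,39.┃                         ┃    
   ┃cancelled,8┃        modified:   utils┃    


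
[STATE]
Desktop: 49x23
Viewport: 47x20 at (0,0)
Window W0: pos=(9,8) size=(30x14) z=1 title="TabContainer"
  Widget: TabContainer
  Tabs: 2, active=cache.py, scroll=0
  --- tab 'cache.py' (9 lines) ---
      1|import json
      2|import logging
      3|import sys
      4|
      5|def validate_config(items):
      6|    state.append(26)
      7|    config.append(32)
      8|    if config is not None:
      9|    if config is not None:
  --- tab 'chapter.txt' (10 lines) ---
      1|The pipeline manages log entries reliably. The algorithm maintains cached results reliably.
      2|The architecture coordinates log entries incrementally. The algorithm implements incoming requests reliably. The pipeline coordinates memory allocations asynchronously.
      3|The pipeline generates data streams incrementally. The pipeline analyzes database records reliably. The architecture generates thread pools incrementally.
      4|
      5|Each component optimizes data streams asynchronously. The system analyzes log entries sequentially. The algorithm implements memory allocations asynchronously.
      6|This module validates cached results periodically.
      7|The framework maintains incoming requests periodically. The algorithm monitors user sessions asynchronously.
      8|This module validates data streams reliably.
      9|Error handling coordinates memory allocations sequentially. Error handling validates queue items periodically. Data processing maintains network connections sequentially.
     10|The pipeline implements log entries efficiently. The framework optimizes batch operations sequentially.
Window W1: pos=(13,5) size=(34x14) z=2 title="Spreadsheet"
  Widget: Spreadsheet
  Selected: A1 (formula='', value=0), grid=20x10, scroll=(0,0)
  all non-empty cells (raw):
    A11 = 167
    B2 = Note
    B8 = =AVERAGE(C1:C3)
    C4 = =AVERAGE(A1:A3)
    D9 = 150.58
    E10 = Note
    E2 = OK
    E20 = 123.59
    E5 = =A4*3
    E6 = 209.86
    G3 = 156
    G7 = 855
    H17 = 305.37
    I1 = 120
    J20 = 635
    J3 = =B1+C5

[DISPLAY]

                                               
                                               
                                               
                                               
                                               
             ┏━━━━━━━━━━━━━━━━━━━━━━━━━━━━━━━━┓
             ┃ Spreadsheet                    ┃
             ┠────────────────────────────────┨
         ┏━━━┃A1:                             ┃
         ┃ Ta┃       A       B       C       D┃
         ┠───┃--------------------------------┃
         ┃[ca┃  1      [0]       0       0    ┃
         ┃───┃  2        0Note           0    ┃
         ┃imp┃  3        0       0       0    ┃
         ┃imp┃  4        0       0       0    ┃
         ┃imp┃  5        0       0       0    ┃
         ┃   ┃  6        0       0       0    ┃
         ┃def┃  7        0       0       0    ┃
         ┃   ┗━━━━━━━━━━━━━━━━━━━━━━━━━━━━━━━━┛
         ┃    config.append(32)       ┃        


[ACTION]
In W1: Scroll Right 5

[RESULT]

                                               
                                               
                                               
                                               
                                               
             ┏━━━━━━━━━━━━━━━━━━━━━━━━━━━━━━━━┓
             ┃ Spreadsheet                    ┃
             ┠────────────────────────────────┨
         ┏━━━┃A1:                             ┃
         ┃ Ta┃       F       G       H       I┃
         ┠───┃--------------------------------┃
         ┃[ca┃  1        0       0       0    ┃
         ┃───┃  2        0       0       0    ┃
         ┃imp┃  3        0     156       0    ┃
         ┃imp┃  4        0       0       0    ┃
         ┃imp┃  5        0       0       0    ┃
         ┃   ┃  6        0       0       0    ┃
         ┃def┃  7        0     855       0    ┃
         ┃   ┗━━━━━━━━━━━━━━━━━━━━━━━━━━━━━━━━┛
         ┃    config.append(32)       ┃        


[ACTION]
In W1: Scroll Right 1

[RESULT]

                                               
                                               
                                               
                                               
                                               
             ┏━━━━━━━━━━━━━━━━━━━━━━━━━━━━━━━━┓
             ┃ Spreadsheet                    ┃
             ┠────────────────────────────────┨
         ┏━━━┃A1:                             ┃
         ┃ Ta┃       G       H       I       J┃
         ┠───┃--------------------------------┃
         ┃[ca┃  1        0       0     120    ┃
         ┃───┃  2        0       0       0    ┃
         ┃imp┃  3      156       0       0    ┃
         ┃imp┃  4        0       0       0    ┃
         ┃imp┃  5        0       0       0    ┃
         ┃   ┃  6        0       0       0    ┃
         ┃def┃  7      855       0       0    ┃
         ┃   ┗━━━━━━━━━━━━━━━━━━━━━━━━━━━━━━━━┛
         ┃    config.append(32)       ┃        


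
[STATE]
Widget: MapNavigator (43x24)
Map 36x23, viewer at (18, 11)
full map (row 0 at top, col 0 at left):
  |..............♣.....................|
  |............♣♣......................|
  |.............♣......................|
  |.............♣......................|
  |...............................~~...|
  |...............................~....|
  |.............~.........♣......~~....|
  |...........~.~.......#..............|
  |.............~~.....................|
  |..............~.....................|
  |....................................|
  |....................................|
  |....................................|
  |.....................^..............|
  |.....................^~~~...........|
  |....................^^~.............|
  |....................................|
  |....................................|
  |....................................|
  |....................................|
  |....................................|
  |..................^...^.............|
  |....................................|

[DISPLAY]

                                           
   ..............♣.....................    
   ............♣♣......................    
   .............♣......................    
   .............♣......................    
   ...............................~~...    
   ...............................~....    
   .............~.........♣......~~....    
   ...........~.~.......#..............    
   .............~~.....................    
   ..............~.....................    
   ....................................    
   ..................@.................    
   ....................................    
   .....................^..............    
   .....................^~~~...........    
   ....................^^~.............    
   ....................................    
   ....................................    
   ....................................    
   ....................................    
   ....................................    
   ..................^...^.............    
   ....................................    


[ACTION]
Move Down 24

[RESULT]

   ....................................    
   ....................................    
   ....................................    
   .....................^..............    
   .....................^~~~...........    
   ....................^^~.............    
   ....................................    
   ....................................    
   ....................................    
   ....................................    
   ....................................    
   ..................^...^.............    
   ..................@.................    
                                           
                                           
                                           
                                           
                                           
                                           
                                           
                                           
                                           
                                           
                                           


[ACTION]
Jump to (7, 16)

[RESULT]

              .............................
              .............................
              .............~.........♣.....
              ...........~.~.......#.......
              .............~~..............
              ..............~..............
              .............................
              .............................
              .............................
              .....................^.......
              .....................^~~~....
              ....................^^~......
              .......@.....................
              .............................
              .............................
              .............................
              .............................
              ..................^...^......
              .............................
                                           
                                           
                                           
                                           
                                           


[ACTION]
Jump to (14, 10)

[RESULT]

                                           
                                           
       ..............♣.....................
       ............♣♣......................
       .............♣......................
       .............♣......................
       ...............................~~...
       ...............................~....
       .............~.........♣......~~....
       ...........~.~.......#..............
       .............~~.....................
       ..............~.....................
       ..............@.....................
       ....................................
       ....................................
       .....................^..............
       .....................^~~~...........
       ....................^^~.............
       ....................................
       ....................................
       ....................................
       ....................................
       ....................................
       ..................^...^.............


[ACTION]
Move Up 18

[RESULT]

                                           
                                           
                                           
                                           
                                           
                                           
                                           
                                           
                                           
                                           
                                           
                                           
       ..............@.....................
       ............♣♣......................
       .............♣......................
       .............♣......................
       ...............................~~...
       ...............................~....
       .............~.........♣......~~....
       ...........~.~.......#..............
       .............~~.....................
       ..............~.....................
       ....................................
       ....................................


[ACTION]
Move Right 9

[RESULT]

                                           
                                           
                                           
                                           
                                           
                                           
                                           
                                           
                                           
                                           
                                           
                                           
............♣........@............         
..........♣♣......................         
...........♣......................         
...........♣......................         
.............................~~...         
.............................~....         
...........~.........♣......~~....         
.........~.~.......#..............         
...........~~.....................         
............~.....................         
..................................         
..................................         


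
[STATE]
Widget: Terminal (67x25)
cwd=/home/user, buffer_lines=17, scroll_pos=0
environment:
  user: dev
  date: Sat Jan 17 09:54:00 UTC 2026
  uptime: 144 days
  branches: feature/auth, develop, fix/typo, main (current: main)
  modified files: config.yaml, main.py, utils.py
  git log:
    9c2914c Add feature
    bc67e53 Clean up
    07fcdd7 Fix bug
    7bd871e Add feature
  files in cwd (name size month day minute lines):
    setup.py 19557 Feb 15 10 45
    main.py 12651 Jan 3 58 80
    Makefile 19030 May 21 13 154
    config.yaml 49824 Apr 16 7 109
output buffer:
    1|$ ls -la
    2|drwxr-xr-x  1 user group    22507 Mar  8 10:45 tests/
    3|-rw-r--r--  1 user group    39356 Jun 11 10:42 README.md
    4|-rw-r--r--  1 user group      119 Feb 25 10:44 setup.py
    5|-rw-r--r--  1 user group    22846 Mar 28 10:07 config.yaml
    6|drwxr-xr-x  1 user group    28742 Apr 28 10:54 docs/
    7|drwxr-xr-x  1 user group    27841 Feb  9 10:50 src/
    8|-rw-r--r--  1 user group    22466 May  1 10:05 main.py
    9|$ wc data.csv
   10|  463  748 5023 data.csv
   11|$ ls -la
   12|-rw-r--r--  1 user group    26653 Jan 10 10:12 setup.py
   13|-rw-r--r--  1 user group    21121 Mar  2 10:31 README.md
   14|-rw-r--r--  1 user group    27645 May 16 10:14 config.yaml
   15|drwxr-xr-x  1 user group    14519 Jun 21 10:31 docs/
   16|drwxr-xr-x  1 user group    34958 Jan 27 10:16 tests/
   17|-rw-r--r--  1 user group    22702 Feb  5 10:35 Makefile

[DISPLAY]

$ ls -la                                                           
drwxr-xr-x  1 user group    22507 Mar  8 10:45 tests/              
-rw-r--r--  1 user group    39356 Jun 11 10:42 README.md           
-rw-r--r--  1 user group      119 Feb 25 10:44 setup.py            
-rw-r--r--  1 user group    22846 Mar 28 10:07 config.yaml         
drwxr-xr-x  1 user group    28742 Apr 28 10:54 docs/               
drwxr-xr-x  1 user group    27841 Feb  9 10:50 src/                
-rw-r--r--  1 user group    22466 May  1 10:05 main.py             
$ wc data.csv                                                      
  463  748 5023 data.csv                                           
$ ls -la                                                           
-rw-r--r--  1 user group    26653 Jan 10 10:12 setup.py            
-rw-r--r--  1 user group    21121 Mar  2 10:31 README.md           
-rw-r--r--  1 user group    27645 May 16 10:14 config.yaml         
drwxr-xr-x  1 user group    14519 Jun 21 10:31 docs/               
drwxr-xr-x  1 user group    34958 Jan 27 10:16 tests/              
-rw-r--r--  1 user group    22702 Feb  5 10:35 Makefile            
$ █                                                                
                                                                   
                                                                   
                                                                   
                                                                   
                                                                   
                                                                   
                                                                   


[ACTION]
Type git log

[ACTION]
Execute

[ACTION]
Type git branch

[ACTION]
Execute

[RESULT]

-rw-r--r--  1 user group      119 Feb 25 10:44 setup.py            
-rw-r--r--  1 user group    22846 Mar 28 10:07 config.yaml         
drwxr-xr-x  1 user group    28742 Apr 28 10:54 docs/               
drwxr-xr-x  1 user group    27841 Feb  9 10:50 src/                
-rw-r--r--  1 user group    22466 May  1 10:05 main.py             
$ wc data.csv                                                      
  463  748 5023 data.csv                                           
$ ls -la                                                           
-rw-r--r--  1 user group    26653 Jan 10 10:12 setup.py            
-rw-r--r--  1 user group    21121 Mar  2 10:31 README.md           
-rw-r--r--  1 user group    27645 May 16 10:14 config.yaml         
drwxr-xr-x  1 user group    14519 Jun 21 10:31 docs/               
drwxr-xr-x  1 user group    34958 Jan 27 10:16 tests/              
-rw-r--r--  1 user group    22702 Feb  5 10:35 Makefile            
$ git log                                                          
9c2914c Add feature                                                
bc67e53 Clean up                                                   
07fcdd7 Fix bug                                                    
7bd871e Add feature                                                
$ git branch                                                       
  feature/auth                                                     
  develop                                                          
  fix/typo                                                         
* main                                                             
$ █                                                                


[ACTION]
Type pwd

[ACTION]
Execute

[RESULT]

drwxr-xr-x  1 user group    28742 Apr 28 10:54 docs/               
drwxr-xr-x  1 user group    27841 Feb  9 10:50 src/                
-rw-r--r--  1 user group    22466 May  1 10:05 main.py             
$ wc data.csv                                                      
  463  748 5023 data.csv                                           
$ ls -la                                                           
-rw-r--r--  1 user group    26653 Jan 10 10:12 setup.py            
-rw-r--r--  1 user group    21121 Mar  2 10:31 README.md           
-rw-r--r--  1 user group    27645 May 16 10:14 config.yaml         
drwxr-xr-x  1 user group    14519 Jun 21 10:31 docs/               
drwxr-xr-x  1 user group    34958 Jan 27 10:16 tests/              
-rw-r--r--  1 user group    22702 Feb  5 10:35 Makefile            
$ git log                                                          
9c2914c Add feature                                                
bc67e53 Clean up                                                   
07fcdd7 Fix bug                                                    
7bd871e Add feature                                                
$ git branch                                                       
  feature/auth                                                     
  develop                                                          
  fix/typo                                                         
* main                                                             
$ pwd                                                              
/home/user                                                         
$ █                                                                


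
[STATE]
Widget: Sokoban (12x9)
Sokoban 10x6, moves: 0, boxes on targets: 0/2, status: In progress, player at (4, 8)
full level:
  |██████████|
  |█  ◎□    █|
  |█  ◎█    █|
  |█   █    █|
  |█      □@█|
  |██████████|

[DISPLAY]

██████████  
█  ◎□    █  
█  ◎█    █  
█   █    █  
█      □@█  
██████████  
Moves: 0  0/
            
            


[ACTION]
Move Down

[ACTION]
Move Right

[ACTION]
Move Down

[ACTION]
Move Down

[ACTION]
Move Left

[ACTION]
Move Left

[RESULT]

██████████  
█  ◎□    █  
█  ◎█    █  
█   █    █  
█    □@  █  
██████████  
Moves: 2  0/
            
            


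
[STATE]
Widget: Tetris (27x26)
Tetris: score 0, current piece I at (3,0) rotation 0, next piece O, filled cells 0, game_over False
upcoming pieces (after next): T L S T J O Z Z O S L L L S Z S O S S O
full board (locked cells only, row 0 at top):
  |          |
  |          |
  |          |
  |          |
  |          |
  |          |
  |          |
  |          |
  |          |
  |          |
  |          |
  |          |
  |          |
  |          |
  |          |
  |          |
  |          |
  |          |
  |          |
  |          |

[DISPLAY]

   ████   │Next:           
          │▓▓              
          │▓▓              
          │                
          │                
          │                
          │Score:          
          │0               
          │                
          │                
          │                
          │                
          │                
          │                
          │                
          │                
          │                
          │                
          │                
          │                
          │                
          │                
          │                
          │                
          │                
          │                


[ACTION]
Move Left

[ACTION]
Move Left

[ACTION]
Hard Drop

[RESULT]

    ▓▓    │Next:           
    ▓▓    │ ▒              
          │▒▒▒             
          │                
          │                
          │                
          │Score:          
          │0               
          │                
          │                
          │                
          │                
          │                
          │                
          │                
          │                
          │                
          │                
          │                
 ████     │                
          │                
          │                
          │                
          │                
          │                
          │                


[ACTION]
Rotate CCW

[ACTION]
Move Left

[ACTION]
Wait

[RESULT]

          │Next:           
   ▓▓     │ ▒              
   ▓▓     │▒▒▒             
          │                
          │                
          │                
          │Score:          
          │0               
          │                
          │                
          │                
          │                
          │                
          │                
          │                
          │                
          │                
          │                
          │                
 ████     │                
          │                
          │                
          │                
          │                
          │                
          │                


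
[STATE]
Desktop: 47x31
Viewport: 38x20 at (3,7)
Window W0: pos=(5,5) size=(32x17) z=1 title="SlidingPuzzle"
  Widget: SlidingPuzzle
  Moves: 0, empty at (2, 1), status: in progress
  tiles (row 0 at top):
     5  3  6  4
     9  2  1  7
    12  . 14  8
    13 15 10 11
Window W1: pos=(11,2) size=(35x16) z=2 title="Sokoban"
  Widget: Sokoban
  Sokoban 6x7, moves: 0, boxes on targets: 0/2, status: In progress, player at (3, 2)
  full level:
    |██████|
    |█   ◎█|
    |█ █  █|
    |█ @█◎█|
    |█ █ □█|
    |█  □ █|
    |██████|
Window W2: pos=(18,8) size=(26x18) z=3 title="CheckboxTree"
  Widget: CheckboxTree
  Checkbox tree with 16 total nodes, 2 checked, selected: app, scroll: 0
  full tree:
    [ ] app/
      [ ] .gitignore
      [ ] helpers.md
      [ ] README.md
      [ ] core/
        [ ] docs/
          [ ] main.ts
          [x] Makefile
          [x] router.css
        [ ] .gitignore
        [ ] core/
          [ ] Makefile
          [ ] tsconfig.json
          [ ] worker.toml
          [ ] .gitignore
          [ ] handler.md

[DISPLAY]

  ┠─────┃█ █  █                       
  ┃┌────┃█ @█◎█┏━━━━━━━━━━━━━━━━━━━━━━
  ┃│  5 ┃█ █ □█┃ CheckboxTree         
  ┃├────┃█  □ █┠──────────────────────
  ┃│  9 ┃██████┃>[-] app/             
  ┃├────┃Moves:┃   [ ] .gitignore     
  ┃│ 12 ┃      ┃   [ ] helpers.md     
  ┃├────┃      ┃   [ ] README.md      
  ┃│ 13 ┃      ┃   [-] core/          
  ┃└────┃      ┃     [-] docs/        
  ┃Moves┗━━━━━━┃       [ ] main.ts    
  ┃            ┃       [x] Makefile   
  ┃            ┃       [x] router.css 
  ┃            ┃     [ ] .gitignore   
  ┗━━━━━━━━━━━━┃     [ ] core/        
               ┃       [ ] Makefile   
               ┃       [ ] tsconfig.js
               ┃       [ ] worker.toml
               ┗━━━━━━━━━━━━━━━━━━━━━━
                                      


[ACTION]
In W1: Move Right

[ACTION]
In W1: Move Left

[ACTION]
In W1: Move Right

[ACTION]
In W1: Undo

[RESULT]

  ┠─────┃█ █  █                       
  ┃┌────┃█@ █◎█┏━━━━━━━━━━━━━━━━━━━━━━
  ┃│  5 ┃█ █ □█┃ CheckboxTree         
  ┃├────┃█  □ █┠──────────────────────
  ┃│  9 ┃██████┃>[-] app/             
  ┃├────┃Moves:┃   [ ] .gitignore     
  ┃│ 12 ┃      ┃   [ ] helpers.md     
  ┃├────┃      ┃   [ ] README.md      
  ┃│ 13 ┃      ┃   [-] core/          
  ┃└────┃      ┃     [-] docs/        
  ┃Moves┗━━━━━━┃       [ ] main.ts    
  ┃            ┃       [x] Makefile   
  ┃            ┃       [x] router.css 
  ┃            ┃     [ ] .gitignore   
  ┗━━━━━━━━━━━━┃     [ ] core/        
               ┃       [ ] Makefile   
               ┃       [ ] tsconfig.js
               ┃       [ ] worker.toml
               ┗━━━━━━━━━━━━━━━━━━━━━━
                                      


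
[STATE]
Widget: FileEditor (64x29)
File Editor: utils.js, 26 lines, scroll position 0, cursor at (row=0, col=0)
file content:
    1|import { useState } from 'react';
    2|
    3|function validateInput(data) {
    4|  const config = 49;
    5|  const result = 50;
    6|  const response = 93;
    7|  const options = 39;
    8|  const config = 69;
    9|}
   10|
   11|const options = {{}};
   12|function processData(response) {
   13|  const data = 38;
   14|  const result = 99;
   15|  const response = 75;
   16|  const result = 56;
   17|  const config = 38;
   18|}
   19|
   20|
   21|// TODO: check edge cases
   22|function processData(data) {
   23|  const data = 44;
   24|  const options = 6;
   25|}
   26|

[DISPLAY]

█mport { useState } from 'react';                              ▲
                                                               █
function validateInput(data) {                                 ░
  const config = 49;                                           ░
  const result = 50;                                           ░
  const response = 93;                                         ░
  const options = 39;                                          ░
  const config = 69;                                           ░
}                                                              ░
                                                               ░
const options = {{}};                                          ░
function processData(response) {                               ░
  const data = 38;                                             ░
  const result = 99;                                           ░
  const response = 75;                                         ░
  const result = 56;                                           ░
  const config = 38;                                           ░
}                                                              ░
                                                               ░
                                                               ░
// TODO: check edge cases                                      ░
function processData(data) {                                   ░
  const data = 44;                                             ░
  const options = 6;                                           ░
}                                                              ░
                                                               ░
                                                               ░
                                                               ░
                                                               ▼


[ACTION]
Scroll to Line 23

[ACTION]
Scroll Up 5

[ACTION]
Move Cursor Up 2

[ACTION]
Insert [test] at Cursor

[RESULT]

test█mport { useState } from 'react';                          ▲
                                                               █
function validateInput(data) {                                 ░
  const config = 49;                                           ░
  const result = 50;                                           ░
  const response = 93;                                         ░
  const options = 39;                                          ░
  const config = 69;                                           ░
}                                                              ░
                                                               ░
const options = {{}};                                          ░
function processData(response) {                               ░
  const data = 38;                                             ░
  const result = 99;                                           ░
  const response = 75;                                         ░
  const result = 56;                                           ░
  const config = 38;                                           ░
}                                                              ░
                                                               ░
                                                               ░
// TODO: check edge cases                                      ░
function processData(data) {                                   ░
  const data = 44;                                             ░
  const options = 6;                                           ░
}                                                              ░
                                                               ░
                                                               ░
                                                               ░
                                                               ▼
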